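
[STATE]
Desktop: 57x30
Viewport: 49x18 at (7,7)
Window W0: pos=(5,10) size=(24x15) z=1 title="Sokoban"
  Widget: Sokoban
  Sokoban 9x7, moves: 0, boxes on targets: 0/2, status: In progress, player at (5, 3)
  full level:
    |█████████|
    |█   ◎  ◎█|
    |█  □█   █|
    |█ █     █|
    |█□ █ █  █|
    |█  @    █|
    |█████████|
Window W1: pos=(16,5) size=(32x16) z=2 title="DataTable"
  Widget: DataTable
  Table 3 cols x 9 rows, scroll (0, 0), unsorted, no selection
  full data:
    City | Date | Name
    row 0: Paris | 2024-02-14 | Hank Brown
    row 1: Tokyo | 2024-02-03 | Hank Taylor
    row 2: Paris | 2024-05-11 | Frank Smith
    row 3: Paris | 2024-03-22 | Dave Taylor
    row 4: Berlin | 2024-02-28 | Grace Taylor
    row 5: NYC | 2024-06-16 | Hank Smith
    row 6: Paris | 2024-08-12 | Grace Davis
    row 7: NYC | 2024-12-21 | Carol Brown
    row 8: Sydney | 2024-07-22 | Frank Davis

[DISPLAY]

         ┠──────────────────────────────┨        
         ┃City  │Date      │Name        ┃        
         ┃──────┼──────────┼────────────┃        
━━━━━━━━━┃Paris │2024-02-14│Hank Brown  ┃        
Sokoban  ┃Tokyo │2024-02-03│Hank Taylor ┃        
─────────┃Paris │2024-05-11│Frank Smith ┃        
████████ ┃Paris │2024-03-22│Dave Taylor ┃        
   ◎  ◎█ ┃Berlin│2024-02-28│Grace Taylor┃        
  □█   █ ┃NYC   │2024-06-16│Hank Smith  ┃        
 █     █ ┃Paris │2024-08-12│Grace Davis ┃        
□ █ █  █ ┃NYC   │2024-12-21│Carol Brown ┃        
  @    █ ┃Sydney│2024-07-22│Frank Davis ┃        
████████ ┃                              ┃        
oves: 0  ┗━━━━━━━━━━━━━━━━━━━━━━━━━━━━━━┛        
                     ┃                           
                     ┃                           
                     ┃                           
━━━━━━━━━━━━━━━━━━━━━┛                           


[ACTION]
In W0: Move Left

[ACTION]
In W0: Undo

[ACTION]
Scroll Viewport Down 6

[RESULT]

─────────┃Paris │2024-05-11│Frank Smith ┃        
████████ ┃Paris │2024-03-22│Dave Taylor ┃        
   ◎  ◎█ ┃Berlin│2024-02-28│Grace Taylor┃        
  □█   █ ┃NYC   │2024-06-16│Hank Smith  ┃        
 █     █ ┃Paris │2024-08-12│Grace Davis ┃        
□ █ █  █ ┃NYC   │2024-12-21│Carol Brown ┃        
  @    █ ┃Sydney│2024-07-22│Frank Davis ┃        
████████ ┃                              ┃        
oves: 0  ┗━━━━━━━━━━━━━━━━━━━━━━━━━━━━━━┛        
                     ┃                           
                     ┃                           
                     ┃                           
━━━━━━━━━━━━━━━━━━━━━┛                           
                                                 
                                                 
                                                 
                                                 
                                                 


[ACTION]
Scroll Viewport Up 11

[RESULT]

                                                 
                                                 
                                                 
                                                 
         ┏━━━━━━━━━━━━━━━━━━━━━━━━━━━━━━┓        
         ┃ DataTable                    ┃        
         ┠──────────────────────────────┨        
         ┃City  │Date      │Name        ┃        
         ┃──────┼──────────┼────────────┃        
━━━━━━━━━┃Paris │2024-02-14│Hank Brown  ┃        
Sokoban  ┃Tokyo │2024-02-03│Hank Taylor ┃        
─────────┃Paris │2024-05-11│Frank Smith ┃        
████████ ┃Paris │2024-03-22│Dave Taylor ┃        
   ◎  ◎█ ┃Berlin│2024-02-28│Grace Taylor┃        
  □█   █ ┃NYC   │2024-06-16│Hank Smith  ┃        
 █     █ ┃Paris │2024-08-12│Grace Davis ┃        
□ █ █  █ ┃NYC   │2024-12-21│Carol Brown ┃        
  @    █ ┃Sydney│2024-07-22│Frank Davis ┃        


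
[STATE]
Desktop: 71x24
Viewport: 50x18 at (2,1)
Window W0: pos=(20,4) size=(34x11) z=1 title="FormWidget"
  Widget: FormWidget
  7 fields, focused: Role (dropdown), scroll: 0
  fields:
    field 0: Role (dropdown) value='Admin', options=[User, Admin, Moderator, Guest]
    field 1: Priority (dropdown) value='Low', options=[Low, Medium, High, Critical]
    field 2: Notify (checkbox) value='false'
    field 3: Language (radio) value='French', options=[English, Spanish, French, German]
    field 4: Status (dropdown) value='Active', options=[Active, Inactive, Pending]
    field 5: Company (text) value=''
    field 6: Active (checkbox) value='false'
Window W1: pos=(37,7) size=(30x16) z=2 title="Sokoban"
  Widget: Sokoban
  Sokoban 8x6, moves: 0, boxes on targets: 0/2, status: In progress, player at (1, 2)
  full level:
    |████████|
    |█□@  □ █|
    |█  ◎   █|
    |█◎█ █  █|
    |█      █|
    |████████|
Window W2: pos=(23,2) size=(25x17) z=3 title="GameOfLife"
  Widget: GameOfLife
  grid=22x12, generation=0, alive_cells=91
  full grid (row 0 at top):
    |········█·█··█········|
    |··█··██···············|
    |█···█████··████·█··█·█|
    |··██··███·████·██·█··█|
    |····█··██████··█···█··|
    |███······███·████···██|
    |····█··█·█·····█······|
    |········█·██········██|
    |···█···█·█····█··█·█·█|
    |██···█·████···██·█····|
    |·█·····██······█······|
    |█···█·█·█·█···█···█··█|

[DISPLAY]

                                                  
                     ┏━━━━━━━━━━━━━━━━━━━━━━━┓    
                     ┃ GameOfLife            ┃    
                  ┏━━┠───────────────────────┨━━━━
                  ┃ F┃Gen: 0                 ┃    
                  ┠──┃········█·█··█········ ┃────
                  ┃> ┃··█··██··············· ┃━━━━
                  ┃  ┃█···█████··████·█··█·█ ┃    
                  ┃  ┃··██··███·████·██·█··█ ┃────
                  ┃  ┃····█··██████··█···█·· ┃    
                  ┃  ┃███······███·████···██ ┃    
                  ┃  ┃····█··█·█·····█······ ┃    
                  ┃  ┃········█·██········██ ┃    
                  ┗━━┃···█···█·█····█··█·█·█ ┃    
                     ┃██···█·████···██·█···· ┃    
                     ┃·█·····██······█······ ┃0/2 
                     ┃█···█·█·█·█···█···█··█ ┃    
                     ┗━━━━━━━━━━━━━━━━━━━━━━━┛    


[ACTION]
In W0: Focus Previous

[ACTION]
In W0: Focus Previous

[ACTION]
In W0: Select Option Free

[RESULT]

                                                  
                     ┏━━━━━━━━━━━━━━━━━━━━━━━┓    
                     ┃ GameOfLife            ┃    
                  ┏━━┠───────────────────────┨━━━━
                  ┃ F┃Gen: 0                 ┃    
                  ┠──┃········█·█··█········ ┃────
                  ┃  ┃··█··██··············· ┃━━━━
                  ┃  ┃█···█████··████·█··█·█ ┃    
                  ┃  ┃··██··███·████·██·█··█ ┃────
                  ┃  ┃····█··██████··█···█·· ┃    
                  ┃  ┃███······███·████···██ ┃    
                  ┃> ┃····█··█·█·····█······ ┃    
                  ┃  ┃········█·██········██ ┃    
                  ┗━━┃···█···█·█····█··█·█·█ ┃    
                     ┃██···█·████···██·█···· ┃    
                     ┃·█·····██······█······ ┃0/2 
                     ┃█···█·█·█·█···█···█··█ ┃    
                     ┗━━━━━━━━━━━━━━━━━━━━━━━┛    


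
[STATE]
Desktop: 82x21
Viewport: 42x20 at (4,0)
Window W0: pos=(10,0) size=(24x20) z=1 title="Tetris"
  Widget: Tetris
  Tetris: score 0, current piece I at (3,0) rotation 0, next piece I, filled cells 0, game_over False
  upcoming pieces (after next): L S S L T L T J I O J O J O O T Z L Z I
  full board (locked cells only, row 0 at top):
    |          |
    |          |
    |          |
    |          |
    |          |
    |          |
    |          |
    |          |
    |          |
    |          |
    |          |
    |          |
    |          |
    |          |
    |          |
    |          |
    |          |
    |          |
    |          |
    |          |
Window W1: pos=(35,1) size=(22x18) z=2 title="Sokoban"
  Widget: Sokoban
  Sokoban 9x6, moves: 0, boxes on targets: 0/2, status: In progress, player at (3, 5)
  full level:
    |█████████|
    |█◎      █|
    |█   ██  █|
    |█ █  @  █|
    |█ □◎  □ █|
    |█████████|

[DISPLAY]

      ┏━━━━━━━━━━━━━━━━━━━━━━┓            
      ┃ Tetris               ┃ ┏━━━━━━━━━━
      ┠──────────────────────┨ ┃ Sokoban  
      ┃          │Next:      ┃ ┠──────────
      ┃          │████       ┃ ┃█████████ 
      ┃          │           ┃ ┃█◎      █ 
      ┃          │           ┃ ┃█   ██  █ 
      ┃          │           ┃ ┃█ █  @  █ 
      ┃          │           ┃ ┃█ □◎  □ █ 
      ┃          │Score:     ┃ ┃█████████ 
      ┃          │0          ┃ ┃Moves: 0  
      ┃          │           ┃ ┃          
      ┃          │           ┃ ┃          
      ┃          │           ┃ ┃          
      ┃          │           ┃ ┃          
      ┃          │           ┃ ┃          
      ┃          │           ┃ ┃          
      ┃          │           ┃ ┃          
      ┃          │           ┃ ┗━━━━━━━━━━
      ┗━━━━━━━━━━━━━━━━━━━━━━┛            


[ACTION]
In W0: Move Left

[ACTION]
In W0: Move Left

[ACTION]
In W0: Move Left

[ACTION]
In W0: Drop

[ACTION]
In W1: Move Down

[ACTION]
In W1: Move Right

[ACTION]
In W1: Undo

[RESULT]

      ┏━━━━━━━━━━━━━━━━━━━━━━┓            
      ┃ Tetris               ┃ ┏━━━━━━━━━━
      ┠──────────────────────┨ ┃ Sokoban  
      ┃          │Next:      ┃ ┠──────────
      ┃          │████       ┃ ┃█████████ 
      ┃          │           ┃ ┃█◎      █ 
      ┃          │           ┃ ┃█   ██  █ 
      ┃          │           ┃ ┃█ █     █ 
      ┃          │           ┃ ┃█ □◎ @□ █ 
      ┃          │Score:     ┃ ┃█████████ 
      ┃          │0          ┃ ┃Moves: 1  
      ┃          │           ┃ ┃          
      ┃          │           ┃ ┃          
      ┃          │           ┃ ┃          
      ┃          │           ┃ ┃          
      ┃          │           ┃ ┃          
      ┃          │           ┃ ┃          
      ┃          │           ┃ ┃          
      ┃          │           ┃ ┗━━━━━━━━━━
      ┗━━━━━━━━━━━━━━━━━━━━━━┛            


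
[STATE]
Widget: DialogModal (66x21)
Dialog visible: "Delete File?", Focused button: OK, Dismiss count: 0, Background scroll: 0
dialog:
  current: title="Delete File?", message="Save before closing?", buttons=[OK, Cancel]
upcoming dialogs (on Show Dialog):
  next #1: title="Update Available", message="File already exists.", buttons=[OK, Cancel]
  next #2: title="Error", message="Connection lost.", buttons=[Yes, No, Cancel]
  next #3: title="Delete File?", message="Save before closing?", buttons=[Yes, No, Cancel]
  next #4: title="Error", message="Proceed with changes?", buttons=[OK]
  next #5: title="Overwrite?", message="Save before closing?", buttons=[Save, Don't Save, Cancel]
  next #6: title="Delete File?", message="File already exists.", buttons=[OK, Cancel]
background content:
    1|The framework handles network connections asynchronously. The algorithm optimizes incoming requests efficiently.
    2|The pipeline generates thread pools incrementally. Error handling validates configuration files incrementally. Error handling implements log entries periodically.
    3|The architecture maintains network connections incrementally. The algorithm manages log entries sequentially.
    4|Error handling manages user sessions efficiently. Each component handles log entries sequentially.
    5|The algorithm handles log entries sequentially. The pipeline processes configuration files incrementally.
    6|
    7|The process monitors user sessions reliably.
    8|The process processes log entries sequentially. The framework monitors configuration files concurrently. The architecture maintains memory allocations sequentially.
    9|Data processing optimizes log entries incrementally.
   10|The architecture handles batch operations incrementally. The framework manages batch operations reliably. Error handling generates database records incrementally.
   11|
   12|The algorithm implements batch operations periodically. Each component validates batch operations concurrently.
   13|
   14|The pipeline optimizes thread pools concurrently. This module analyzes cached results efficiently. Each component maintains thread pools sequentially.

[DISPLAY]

The framework handles network connections asynchronously. The algo
The pipeline generates thread pools incrementally. Error handling 
The architecture maintains network connections incrementally. The 
Error handling manages user sessions efficiently. Each component h
The algorithm handles log entries sequentially. The pipeline proce
                                                                  
The process monitors user sessions reliably.                      
The process processes log entries sequentially. The framework moni
Data processing optim┌──────────────────────┐ntally.              
The architecture hand│     Delete File?     │rementally. The frame
                     │ Save before closing? │                     
The algorithm impleme│    [OK]  Cancel      │iodically. Each compo
                     └──────────────────────┘                     
The pipeline optimizes thread pools concurrently. This module anal
                                                                  
                                                                  
                                                                  
                                                                  
                                                                  
                                                                  
                                                                  


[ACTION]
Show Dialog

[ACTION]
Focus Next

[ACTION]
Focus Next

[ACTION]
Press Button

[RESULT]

The framework handles network connections asynchronously. The algo
The pipeline generates thread pools incrementally. Error handling 
The architecture maintains network connections incrementally. The 
Error handling manages user sessions efficiently. Each component h
The algorithm handles log entries sequentially. The pipeline proce
                                                                  
The process monitors user sessions reliably.                      
The process processes log entries sequentially. The framework moni
Data processing optimizes log entries incrementally.              
The architecture handles batch operations incrementally. The frame
                                                                  
The algorithm implements batch operations periodically. Each compo
                                                                  
The pipeline optimizes thread pools concurrently. This module anal
                                                                  
                                                                  
                                                                  
                                                                  
                                                                  
                                                                  
                                                                  


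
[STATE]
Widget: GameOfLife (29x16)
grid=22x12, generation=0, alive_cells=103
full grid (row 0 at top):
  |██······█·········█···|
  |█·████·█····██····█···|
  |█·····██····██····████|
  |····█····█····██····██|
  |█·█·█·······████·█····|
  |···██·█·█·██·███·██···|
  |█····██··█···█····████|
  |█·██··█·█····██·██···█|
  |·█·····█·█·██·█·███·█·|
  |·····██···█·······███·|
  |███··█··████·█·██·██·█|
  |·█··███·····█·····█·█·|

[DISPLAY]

Gen: 0                       
██······█·········█···       
█·████·█····██····█···       
█·····██····██····████       
····█····█····██····██       
█·█·█·······████·█····       
···██·█·█·██·███·██···       
█····██··█···█····████       
█·██··█·█····██·██···█       
·█·····█·█·██·█·███·█·       
·····██···█·······███·       
███··█··████·█·██·██·█       
·█··███·····█·····█·█·       
                             
                             
                             


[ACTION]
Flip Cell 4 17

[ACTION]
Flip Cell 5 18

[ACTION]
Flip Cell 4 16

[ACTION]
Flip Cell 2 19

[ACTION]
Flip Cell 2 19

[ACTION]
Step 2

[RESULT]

Gen: 2                       
█····█················       
█····█··█···██···███··       
██······█···██····████       
··█·███████·█·········       
······█·██··█····████·       
·█·██·██····█····█···█       
█···█················█       
█··█·█·······█···█····       
█·███······██·█·····██       
█··█·█········██·····█       
····█··█·█··········██       
█·██·██·██··█·········       
                             
                             
                             


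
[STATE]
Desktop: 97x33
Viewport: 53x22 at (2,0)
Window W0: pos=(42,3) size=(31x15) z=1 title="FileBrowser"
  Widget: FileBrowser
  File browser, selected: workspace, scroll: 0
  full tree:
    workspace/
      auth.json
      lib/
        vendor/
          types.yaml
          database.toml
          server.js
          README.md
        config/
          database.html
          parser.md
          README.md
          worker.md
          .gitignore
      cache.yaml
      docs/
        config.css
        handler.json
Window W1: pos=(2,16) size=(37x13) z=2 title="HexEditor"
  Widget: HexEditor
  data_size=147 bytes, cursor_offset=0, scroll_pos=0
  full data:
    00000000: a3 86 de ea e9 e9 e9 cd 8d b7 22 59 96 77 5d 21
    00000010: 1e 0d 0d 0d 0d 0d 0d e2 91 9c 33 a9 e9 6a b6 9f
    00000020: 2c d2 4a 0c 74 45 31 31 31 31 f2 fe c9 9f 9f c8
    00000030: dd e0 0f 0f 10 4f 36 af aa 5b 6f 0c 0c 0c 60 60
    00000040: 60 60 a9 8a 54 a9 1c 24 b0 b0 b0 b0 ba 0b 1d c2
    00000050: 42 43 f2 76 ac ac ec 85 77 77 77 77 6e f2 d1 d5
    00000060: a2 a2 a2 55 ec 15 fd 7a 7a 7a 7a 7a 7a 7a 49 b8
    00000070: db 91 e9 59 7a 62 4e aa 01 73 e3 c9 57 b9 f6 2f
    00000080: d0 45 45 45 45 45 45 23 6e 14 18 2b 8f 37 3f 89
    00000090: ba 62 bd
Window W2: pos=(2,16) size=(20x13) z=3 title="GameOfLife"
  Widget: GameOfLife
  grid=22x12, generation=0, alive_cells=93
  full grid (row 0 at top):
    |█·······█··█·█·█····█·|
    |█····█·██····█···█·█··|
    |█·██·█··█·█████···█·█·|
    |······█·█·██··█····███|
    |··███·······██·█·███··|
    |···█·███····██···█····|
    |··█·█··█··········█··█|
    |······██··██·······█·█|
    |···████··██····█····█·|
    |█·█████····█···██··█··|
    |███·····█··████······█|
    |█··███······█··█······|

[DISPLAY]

                                                     
                                                     
                                                     
                                        ┏━━━━━━━━━━━━
                                        ┃ FileBrowser
                                        ┠────────────
                                        ┃> [-] worksp
                                        ┃    auth.jso
                                        ┃    [+] lib/
                                        ┃    cache.ya
                                        ┃    [+] docs
                                        ┃            
                                        ┃            
                                        ┃            
                                        ┃            
                                        ┃            
┏━━━━━━━━━━━━━━━━━━┓━━━━━━━━━━━━━━━━┓   ┃            
┃ GameOfLife       ┃                ┃   ┗━━━━━━━━━━━━
┠──────────────────┨────────────────┨                
┃Gen: 0            ┃ea e9 e9 e9 cd  ┃                
┃██·█··█·█████···█·┃0d 0d 0d 0d e2  ┃                
┃····█·█·██··█····█┃0c 74 45 31 31  ┃                


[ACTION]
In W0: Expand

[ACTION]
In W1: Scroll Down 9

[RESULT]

                                                     
                                                     
                                                     
                                        ┏━━━━━━━━━━━━
                                        ┃ FileBrowser
                                        ┠────────────
                                        ┃> [-] worksp
                                        ┃    auth.jso
                                        ┃    [+] lib/
                                        ┃    cache.ya
                                        ┃    [+] docs
                                        ┃            
                                        ┃            
                                        ┃            
                                        ┃            
                                        ┃            
┏━━━━━━━━━━━━━━━━━━┓━━━━━━━━━━━━━━━━┓   ┃            
┃ GameOfLife       ┃                ┃   ┗━━━━━━━━━━━━
┠──────────────────┨────────────────┨                
┃Gen: 0            ┃                ┃                
┃██·█··█·█████···█·┃                ┃                
┃····█·█·██··█····█┃                ┃                


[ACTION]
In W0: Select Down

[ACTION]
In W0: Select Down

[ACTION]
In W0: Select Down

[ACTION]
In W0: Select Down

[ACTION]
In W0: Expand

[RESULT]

                                                     
                                                     
                                                     
                                        ┏━━━━━━━━━━━━
                                        ┃ FileBrowser
                                        ┠────────────
                                        ┃  [-] worksp
                                        ┃    auth.jso
                                        ┃    [+] lib/
                                        ┃    cache.ya
                                        ┃  > [-] docs
                                        ┃      config
                                        ┃      handle
                                        ┃            
                                        ┃            
                                        ┃            
┏━━━━━━━━━━━━━━━━━━┓━━━━━━━━━━━━━━━━┓   ┃            
┃ GameOfLife       ┃                ┃   ┗━━━━━━━━━━━━
┠──────────────────┨────────────────┨                
┃Gen: 0            ┃                ┃                
┃██·█··█·█████···█·┃                ┃                
┃····█·█·██··█····█┃                ┃                


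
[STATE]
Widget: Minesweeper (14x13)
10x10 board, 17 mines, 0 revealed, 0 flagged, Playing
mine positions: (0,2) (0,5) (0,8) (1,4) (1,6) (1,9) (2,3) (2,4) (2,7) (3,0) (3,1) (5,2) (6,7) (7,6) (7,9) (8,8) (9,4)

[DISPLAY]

■■■■■■■■■■    
■■■■■■■■■■    
■■■■■■■■■■    
■■■■■■■■■■    
■■■■■■■■■■    
■■■■■■■■■■    
■■■■■■■■■■    
■■■■■■■■■■    
■■■■■■■■■■    
■■■■■■■■■■    
              
              
              


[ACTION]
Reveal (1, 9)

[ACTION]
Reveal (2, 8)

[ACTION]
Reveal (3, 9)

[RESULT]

■■✹■■✹■■✹■    
■■■■✹■✹■■✹    
■■■✹✹■■✹■■    
✹✹■■■■■■■■    
■■■■■■■■■■    
■■✹■■■■■■■    
■■■■■■■✹■■    
■■■■■■✹■■✹    
■■■■■■■■✹■    
■■■■✹■■■■■    
              
              
              


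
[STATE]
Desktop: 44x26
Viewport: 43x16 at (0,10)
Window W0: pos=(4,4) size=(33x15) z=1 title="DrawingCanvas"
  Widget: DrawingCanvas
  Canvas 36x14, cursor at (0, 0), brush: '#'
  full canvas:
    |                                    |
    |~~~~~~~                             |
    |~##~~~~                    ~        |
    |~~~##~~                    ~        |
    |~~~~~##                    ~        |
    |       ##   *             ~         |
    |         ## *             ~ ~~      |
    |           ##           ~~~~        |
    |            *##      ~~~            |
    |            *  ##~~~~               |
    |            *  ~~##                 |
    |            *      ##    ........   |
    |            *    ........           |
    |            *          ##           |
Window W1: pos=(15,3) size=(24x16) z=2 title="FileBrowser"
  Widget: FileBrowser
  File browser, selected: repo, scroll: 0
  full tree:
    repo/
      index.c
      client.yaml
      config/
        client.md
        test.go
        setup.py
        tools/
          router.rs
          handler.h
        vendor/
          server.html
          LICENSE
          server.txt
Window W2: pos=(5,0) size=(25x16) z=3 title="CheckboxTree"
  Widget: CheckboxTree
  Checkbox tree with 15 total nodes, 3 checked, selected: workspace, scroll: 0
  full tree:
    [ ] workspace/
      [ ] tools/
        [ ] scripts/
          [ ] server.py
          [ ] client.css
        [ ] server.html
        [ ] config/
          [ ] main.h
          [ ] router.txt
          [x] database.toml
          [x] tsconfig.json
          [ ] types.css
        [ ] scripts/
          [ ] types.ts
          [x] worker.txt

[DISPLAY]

    ┃┃       [ ] main.h      ┃        ┃    
    ┃┃       [ ] router.txt  ┃        ┃    
    ┃┃       [x] database.tom┃        ┃    
    ┃┃       [x] tsconfig.jso┃        ┃    
    ┃┃       [ ] types.css   ┃        ┃    
    ┃┗━━━━━━━━━━━━━━━━━━━━━━━┛        ┃    
    ┃          ┃                      ┃    
    ┃          ┃                      ┃    
    ┗━━━━━━━━━━┗━━━━━━━━━━━━━━━━━━━━━━┛    
                                           
                                           
                                           
                                           
                                           
                                           
                                           


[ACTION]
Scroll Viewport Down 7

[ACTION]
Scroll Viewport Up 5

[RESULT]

    ┃┃     [ ] scripts/      ┃────────┨    
    ┠┃       [ ] server.py   ┃        ┃    
    ┃┃       [ ] client.css  ┃        ┃    
    ┃┃     [ ] server.html   ┃l       ┃    
    ┃┃     [-] config/       ┃/       ┃    
    ┃┃       [ ] main.h      ┃        ┃    
    ┃┃       [ ] router.txt  ┃        ┃    
    ┃┃       [x] database.tom┃        ┃    
    ┃┃       [x] tsconfig.jso┃        ┃    
    ┃┃       [ ] types.css   ┃        ┃    
    ┃┗━━━━━━━━━━━━━━━━━━━━━━━┛        ┃    
    ┃          ┃                      ┃    
    ┃          ┃                      ┃    
    ┗━━━━━━━━━━┗━━━━━━━━━━━━━━━━━━━━━━┛    
                                           
                                           


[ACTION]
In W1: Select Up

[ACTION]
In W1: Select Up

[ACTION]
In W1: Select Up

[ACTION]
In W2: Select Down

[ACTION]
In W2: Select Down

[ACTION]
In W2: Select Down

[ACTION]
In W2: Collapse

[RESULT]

    ┃┃     [ ] scripts/      ┃────────┨    
    ┠┃>      [ ] server.py   ┃        ┃    
    ┃┃       [ ] client.css  ┃        ┃    
    ┃┃     [ ] server.html   ┃l       ┃    
    ┃┃     [-] config/       ┃/       ┃    
    ┃┃       [ ] main.h      ┃        ┃    
    ┃┃       [ ] router.txt  ┃        ┃    
    ┃┃       [x] database.tom┃        ┃    
    ┃┃       [x] tsconfig.jso┃        ┃    
    ┃┃       [ ] types.css   ┃        ┃    
    ┃┗━━━━━━━━━━━━━━━━━━━━━━━┛        ┃    
    ┃          ┃                      ┃    
    ┃          ┃                      ┃    
    ┗━━━━━━━━━━┗━━━━━━━━━━━━━━━━━━━━━━┛    
                                           
                                           


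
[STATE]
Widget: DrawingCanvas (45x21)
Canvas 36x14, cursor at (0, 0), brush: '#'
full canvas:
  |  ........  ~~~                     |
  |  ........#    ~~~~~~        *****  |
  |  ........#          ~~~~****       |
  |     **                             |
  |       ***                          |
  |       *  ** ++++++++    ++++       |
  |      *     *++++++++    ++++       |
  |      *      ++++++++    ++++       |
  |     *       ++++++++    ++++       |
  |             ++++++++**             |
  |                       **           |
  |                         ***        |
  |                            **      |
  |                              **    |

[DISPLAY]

+ ........  ~~~                              
  ........#    ~~~~~~        *****           
  ........#          ~~~~****                
     **                                      
       ***                                   
       *  ** ++++++++    ++++                
      *     *++++++++    ++++                
      *      ++++++++    ++++                
     *       ++++++++    ++++                
             ++++++++**                      
                       **                    
                         ***                 
                            **               
                              **             
                                             
                                             
                                             
                                             
                                             
                                             
                                             


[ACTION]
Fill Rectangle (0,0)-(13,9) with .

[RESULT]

..........  ~~~                              
..........#    ~~~~~~        *****           
..........#          ~~~~****                
..........                                   
..........                                   
..........** ++++++++    ++++                
..........  *++++++++    ++++                
..........   ++++++++    ++++                
..........   ++++++++    ++++                
..........   ++++++++**                      
..........             **                    
..........               ***                 
..........                  **               
..........                    **             
                                             
                                             
                                             
                                             
                                             
                                             
                                             


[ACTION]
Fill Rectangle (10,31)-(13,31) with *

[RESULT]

..........  ~~~                              
..........#    ~~~~~~        *****           
..........#          ~~~~****                
..........                                   
..........                                   
..........** ++++++++    ++++                
..........  *++++++++    ++++                
..........   ++++++++    ++++                
..........   ++++++++    ++++                
..........   ++++++++**                      
..........             **      *             
..........               ***   *             
..........                  ** *             
..........                    **             
                                             
                                             
                                             
                                             
                                             
                                             
                                             


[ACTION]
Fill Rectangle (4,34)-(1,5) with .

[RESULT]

..........  ~~~                              
...................................          
...................................          
...................................          
...................................          
..........** ++++++++    ++++                
..........  *++++++++    ++++                
..........   ++++++++    ++++                
..........   ++++++++    ++++                
..........   ++++++++**                      
..........             **      *             
..........               ***   *             
..........                  ** *             
..........                    **             
                                             
                                             
                                             
                                             
                                             
                                             
                                             


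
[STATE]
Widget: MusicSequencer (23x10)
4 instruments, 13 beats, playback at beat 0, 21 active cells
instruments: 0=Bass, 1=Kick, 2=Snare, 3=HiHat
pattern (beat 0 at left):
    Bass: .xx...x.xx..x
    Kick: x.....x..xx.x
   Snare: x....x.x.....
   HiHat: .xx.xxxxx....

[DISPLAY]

      ▼123456789012    
  Bass·██···█·██··█    
  Kick█·····█··██·█    
 Snare█····█·█·····    
 HiHat·██·█████····    
                       
                       
                       
                       
                       


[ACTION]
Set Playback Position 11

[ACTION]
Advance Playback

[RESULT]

      012345678901▼    
  Bass·██···█·██··█    
  Kick█·····█··██·█    
 Snare█····█·█·····    
 HiHat·██·█████····    
                       
                       
                       
                       
                       


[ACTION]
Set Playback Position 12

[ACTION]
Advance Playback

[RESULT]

      ▼123456789012    
  Bass·██···█·██··█    
  Kick█·····█··██·█    
 Snare█····█·█·····    
 HiHat·██·█████····    
                       
                       
                       
                       
                       


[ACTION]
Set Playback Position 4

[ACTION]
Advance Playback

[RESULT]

      01234▼6789012    
  Bass·██···█·██··█    
  Kick█·····█··██·█    
 Snare█····█·█·····    
 HiHat·██·█████····    
                       
                       
                       
                       
                       


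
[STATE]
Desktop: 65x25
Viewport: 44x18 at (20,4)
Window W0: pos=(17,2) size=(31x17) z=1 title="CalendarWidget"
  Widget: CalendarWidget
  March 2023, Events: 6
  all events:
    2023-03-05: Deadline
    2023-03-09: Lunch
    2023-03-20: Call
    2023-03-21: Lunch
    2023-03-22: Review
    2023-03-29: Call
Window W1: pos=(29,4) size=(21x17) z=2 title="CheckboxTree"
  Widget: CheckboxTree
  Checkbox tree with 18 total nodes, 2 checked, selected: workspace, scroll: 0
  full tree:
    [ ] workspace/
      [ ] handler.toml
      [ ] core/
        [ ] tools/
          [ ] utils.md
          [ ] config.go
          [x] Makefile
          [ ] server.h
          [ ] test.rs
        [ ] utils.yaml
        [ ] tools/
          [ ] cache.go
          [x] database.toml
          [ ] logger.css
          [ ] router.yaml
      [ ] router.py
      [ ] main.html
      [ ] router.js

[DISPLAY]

─────────┏━━━━━━━━━━━━━━━━━━━┓              
        M┃ CheckboxTree      ┃              
 Tu We Th┠───────────────────┨              
     1  2┃>[-] workspace/    ┃              
  7  8  9┃   [ ] handler.toml┃              
 14 15 16┃   [-] core/       ┃              
* 21* 22*┃     [-] tools/    ┃              
 28 29* 3┃       [ ] utils.md┃              
         ┃       [ ] config.g┃              
         ┃       [x] Makefile┃              
         ┃       [ ] server.h┃              
         ┃       [ ] test.rs ┃              
         ┃     [ ] utils.yaml┃              
         ┃     [-] tools/    ┃              
━━━━━━━━━┃       [ ] cache.go┃              
         ┃       [x] database┃              
         ┗━━━━━━━━━━━━━━━━━━━┛              
                                            


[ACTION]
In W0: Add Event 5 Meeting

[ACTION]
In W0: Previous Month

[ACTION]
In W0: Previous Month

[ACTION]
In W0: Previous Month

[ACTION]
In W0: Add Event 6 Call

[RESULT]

─────────┏━━━━━━━━━━━━━━━━━━━┓              
      Dec┃ CheckboxTree      ┃              
 Tu We Th┠───────────────────┨              
        1┃>[-] workspace/    ┃              
  6*  7  ┃   [ ] handler.toml┃              
 13 14 15┃   [-] core/       ┃              
 20 21 22┃     [-] tools/    ┃              
 27 28 29┃       [ ] utils.md┃              
         ┃       [ ] config.g┃              
         ┃       [x] Makefile┃              
         ┃       [ ] server.h┃              
         ┃       [ ] test.rs ┃              
         ┃     [ ] utils.yaml┃              
         ┃     [-] tools/    ┃              
━━━━━━━━━┃       [ ] cache.go┃              
         ┃       [x] database┃              
         ┗━━━━━━━━━━━━━━━━━━━┛              
                                            
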